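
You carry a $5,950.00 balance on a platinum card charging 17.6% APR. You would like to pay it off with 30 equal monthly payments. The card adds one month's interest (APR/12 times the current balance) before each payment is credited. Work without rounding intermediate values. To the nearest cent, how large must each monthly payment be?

$246.58

Monthly rate r = 17.6%/12 = 1.46667% = 0.0146667.
Level-payment amortization: P = B₀·r / (1 − (1+r)^(−n)) = 5950.00·0.0146667 / (1 − 1.01467^(−30)).
Denominator 1 − (1+r)^(−30) = 0.353902295.
P = 87.2667 / 0.353902295 ≈ 246.58.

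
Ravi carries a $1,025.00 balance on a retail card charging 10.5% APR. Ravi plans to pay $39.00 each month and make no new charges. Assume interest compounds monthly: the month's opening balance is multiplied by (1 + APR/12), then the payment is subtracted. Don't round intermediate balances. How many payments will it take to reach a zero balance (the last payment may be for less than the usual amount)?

Monthly rate r = 10.5%/12 = 0.875% = 0.00875.
Recurrence: B ← B·(1+r) − $39.00.
Month 1: interest $8.97; balance after payment $994.97.
Month 2: interest $8.71; balance after payment $964.67.
Closed form: n = −ln(1 − rB₀/P)/ln(1+r) = −ln(0.77003)/ln(1.00875) ≈ 29.996, so the balance reaches zero during payment 30.

30 months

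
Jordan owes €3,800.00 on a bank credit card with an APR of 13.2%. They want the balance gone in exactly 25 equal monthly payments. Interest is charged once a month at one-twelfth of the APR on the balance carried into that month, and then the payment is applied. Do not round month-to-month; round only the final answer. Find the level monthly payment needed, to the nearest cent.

€174.69

Monthly rate r = 13.2%/12 = 1.1% = 0.011.
Level-payment amortization: P = B₀·r / (1 − (1+r)^(−n)) = 3800.00·0.011 / (1 − 1.011^(−25)).
Denominator 1 − (1+r)^(−25) = 0.239286523.
P = 41.8 / 0.239286523 ≈ 174.69.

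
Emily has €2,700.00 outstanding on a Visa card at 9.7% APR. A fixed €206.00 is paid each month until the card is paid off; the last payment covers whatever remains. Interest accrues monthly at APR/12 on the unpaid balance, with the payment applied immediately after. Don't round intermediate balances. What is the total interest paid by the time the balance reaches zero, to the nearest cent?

Monthly rate r = 9.7%/12 = 0.808333% = 0.00808333.
Payoff takes n = ⌈−ln(1 − rB₀/P)/ln(1+r)⌉ = ⌈13.910⌉ = 14 payments; the last is €187.59.
Total paid = 13·€206.00 + €187.59 = €2,865.59.
Total interest = total paid − principal = €2,865.59 − €2,700.00 = €165.59.

€165.59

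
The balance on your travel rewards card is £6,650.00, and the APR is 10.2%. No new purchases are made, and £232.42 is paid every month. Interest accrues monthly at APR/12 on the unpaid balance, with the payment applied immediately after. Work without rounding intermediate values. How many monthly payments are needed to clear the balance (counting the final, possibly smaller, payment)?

33 months

Monthly rate r = 10.2%/12 = 0.85% = 0.0085.
Recurrence: B ← B·(1+r) − £232.42.
Month 1: interest £56.52; balance after payment £6,474.10.
Month 2: interest £55.03; balance after payment £6,296.71.
Closed form: n = −ln(1 − rB₀/P)/ln(1+r) = −ln(0.7568)/ln(1.0085) ≈ 32.923, so the balance reaches zero during payment 33.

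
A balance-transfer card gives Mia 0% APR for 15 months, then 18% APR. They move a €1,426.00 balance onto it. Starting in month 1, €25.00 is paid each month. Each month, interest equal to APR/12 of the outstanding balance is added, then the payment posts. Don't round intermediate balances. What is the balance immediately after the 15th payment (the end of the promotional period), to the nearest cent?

€1,051.00

Promo months 1–15 at r₀ = 0%/12 = 0; months 16+ at r₁ = 18%/12 = 0.015.
After month 15 (no interest yet): B = €1,426.00 − 15·€25.00 = €1,051.00.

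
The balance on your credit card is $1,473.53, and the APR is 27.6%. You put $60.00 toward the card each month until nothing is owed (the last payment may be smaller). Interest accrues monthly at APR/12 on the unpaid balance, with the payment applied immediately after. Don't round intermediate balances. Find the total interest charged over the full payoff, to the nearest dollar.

$722

Monthly rate r = 27.6%/12 = 2.3% = 0.023.
Payoff takes n = ⌈−ln(1 − rB₀/P)/ln(1+r)⌉ = ⌈36.591⌉ = 37 payments; the last is $35.65.
Total paid = 36·$60.00 + $35.65 = $2,195.65.
Total interest = total paid − principal = $2,195.65 − $1,473.53 = $722.12.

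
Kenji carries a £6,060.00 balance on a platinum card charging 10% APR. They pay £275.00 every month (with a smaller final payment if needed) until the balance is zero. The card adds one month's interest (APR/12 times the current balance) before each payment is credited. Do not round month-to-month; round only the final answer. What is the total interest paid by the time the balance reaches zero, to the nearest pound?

£664

Monthly rate r = 10%/12 = 0.833333% = 0.00833333.
Payoff takes n = ⌈−ln(1 − rB₀/P)/ln(1+r)⌉ = ⌈24.449⌉ = 25 payments; the last is £123.69.
Total paid = 24·£275.00 + £123.69 = £6,723.69.
Total interest = total paid − principal = £6,723.69 − £6,060.00 = £663.69.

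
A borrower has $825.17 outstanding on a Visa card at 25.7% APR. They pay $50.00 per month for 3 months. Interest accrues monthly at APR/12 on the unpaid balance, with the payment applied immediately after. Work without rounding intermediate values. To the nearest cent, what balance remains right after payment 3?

Monthly rate r = 25.7%/12 = 2.14167% = 0.0214167.
Each month: B ← B·(1+r) − $50.00.
Month 1: interest $17.67; balance after payment $792.84.
Month 2: interest $16.98; balance after payment $759.82.
Month 3: interest $16.27; balance after payment $726.10.

$726.10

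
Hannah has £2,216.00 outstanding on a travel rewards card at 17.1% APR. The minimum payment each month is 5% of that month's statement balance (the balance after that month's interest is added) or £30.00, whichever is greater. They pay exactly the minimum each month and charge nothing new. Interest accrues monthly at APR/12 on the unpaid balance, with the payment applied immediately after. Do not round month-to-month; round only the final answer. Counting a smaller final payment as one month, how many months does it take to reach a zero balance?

Monthly rate r = 17.1%/12 = 1.425% = 0.01425.
While 5% of the post-interest balance exceeds £30.00, each month B ← (B·(1+r))·(1 − 0.05), i.e. B shrinks by the factor (1+r)·0.95 = 0.96354.
This holds for months 1–36. Entering month 37 the balance is £581.89; 5% of the post-interest balance is now below £30.00, so the flat £30.00 minimum applies from here.
From month 37 a fixed £30.00 at rate r clears £581.89 in 23 more payments. Total: 36 + 23 = 59 months.

59 months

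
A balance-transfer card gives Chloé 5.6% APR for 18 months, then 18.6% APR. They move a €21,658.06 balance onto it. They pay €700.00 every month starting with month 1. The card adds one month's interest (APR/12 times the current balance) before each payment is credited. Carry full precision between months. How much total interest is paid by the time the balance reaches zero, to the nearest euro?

Promo months 1–18 at r₀ = 5.6%/12 = 0.00466667; months 19+ at r₁ = 18.6%/12 = 0.0155.
After month 18: iterate B ← B·(1+r₀) − €700.00 for 18 months → €10,438.87.
Then at r₁ with €700.00/mo: n₂ = −ln(1 − r₁·B/P)/ln(1+r₁) ≈ 17.09 → 18 more payments.
Total paid = 35·€700.00 + €63.06 = €24,563.06; interest = €24,563.06 − €21,658.06 = €2,905.00.

€2,905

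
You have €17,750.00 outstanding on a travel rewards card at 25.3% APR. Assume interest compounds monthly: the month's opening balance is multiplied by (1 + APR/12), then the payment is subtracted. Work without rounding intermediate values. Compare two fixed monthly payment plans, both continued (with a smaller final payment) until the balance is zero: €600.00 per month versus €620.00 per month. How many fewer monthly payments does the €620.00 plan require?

2 fewer payments

Monthly rate r = 25.3%/12 = 2.10833% = 0.0210833.
At €600.00/mo: n = ⌈−ln(1 − rB₀/P)/ln(1+r)⌉ = 47 payments (last €508.61); total interest = total paid − €17,750.00 = €10,358.61.
At €620.00/mo: 45 payments (last €218.31); total interest €9,748.31.
Payments saved = 47 − 45 = 2.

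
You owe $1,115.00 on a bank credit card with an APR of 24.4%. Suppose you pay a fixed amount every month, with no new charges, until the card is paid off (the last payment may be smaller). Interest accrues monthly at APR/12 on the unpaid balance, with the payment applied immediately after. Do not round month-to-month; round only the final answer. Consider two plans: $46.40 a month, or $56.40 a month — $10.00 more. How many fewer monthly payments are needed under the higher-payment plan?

Monthly rate r = 24.4%/12 = 2.03333% = 0.0203333.
At $46.40/mo: n = ⌈−ln(1 − rB₀/P)/ln(1+r)⌉ = 34 payments (last $14.76); total interest = total paid − $1,115.00 = $430.96.
At $56.40/mo: 26 payments (last $30.67); total interest $325.67.
Payments saved = 34 − 26 = 8.

8 fewer payments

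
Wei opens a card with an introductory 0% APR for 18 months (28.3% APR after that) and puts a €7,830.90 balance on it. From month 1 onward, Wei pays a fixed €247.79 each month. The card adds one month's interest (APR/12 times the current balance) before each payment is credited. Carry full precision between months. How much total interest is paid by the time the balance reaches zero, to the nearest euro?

€742

Promo months 1–18 at r₀ = 0%/12 = 0; months 19+ at r₁ = 28.3%/12 = 0.0235833.
After month 18 (no interest yet): B = €7,830.90 − 18·€247.79 = €3,370.68.
Then at r₁ with €247.79/mo: n₂ = −ln(1 − r₁·B/P)/ln(1+r₁) ≈ 16.60 → 17 more payments.
Total paid = 34·€247.79 + €148.37 = €8,573.23; interest = €8,573.23 − €7,830.90 = €742.33.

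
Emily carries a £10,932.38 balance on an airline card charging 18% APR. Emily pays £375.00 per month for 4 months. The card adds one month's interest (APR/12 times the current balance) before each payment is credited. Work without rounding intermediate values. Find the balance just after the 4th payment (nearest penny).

£10,069.14

Monthly rate r = 18%/12 = 1.5% = 0.015.
Each month: B ← B·(1+r) − £375.00.
Month 1: interest £163.99; balance after payment £10,721.37.
Month 2: interest £160.82; balance after payment £10,507.19.
Month 3: interest £157.61; balance after payment £10,289.79.
Month 4: interest £154.35; balance after payment £10,069.14.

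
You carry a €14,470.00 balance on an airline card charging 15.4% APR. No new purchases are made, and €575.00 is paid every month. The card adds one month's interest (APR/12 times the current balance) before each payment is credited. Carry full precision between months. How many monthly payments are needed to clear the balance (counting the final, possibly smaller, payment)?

Monthly rate r = 15.4%/12 = 1.28333% = 0.0128333.
Recurrence: B ← B·(1+r) − €575.00.
Month 1: interest €185.70; balance after payment €14,080.70.
Month 2: interest €180.70; balance after payment €13,686.40.
Closed form: n = −ln(1 − rB₀/P)/ln(1+r) = −ln(0.67705)/ln(1.01283) ≈ 30.585, so the balance reaches zero during payment 31.

31 months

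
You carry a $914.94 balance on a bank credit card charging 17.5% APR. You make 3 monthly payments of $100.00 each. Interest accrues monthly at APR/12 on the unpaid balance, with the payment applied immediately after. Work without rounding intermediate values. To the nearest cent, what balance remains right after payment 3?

Monthly rate r = 17.5%/12 = 1.45833% = 0.0145833.
Each month: B ← B·(1+r) − $100.00.
Month 1: interest $13.34; balance after payment $828.28.
Month 2: interest $12.08; balance after payment $740.36.
Month 3: interest $10.80; balance after payment $651.16.

$651.16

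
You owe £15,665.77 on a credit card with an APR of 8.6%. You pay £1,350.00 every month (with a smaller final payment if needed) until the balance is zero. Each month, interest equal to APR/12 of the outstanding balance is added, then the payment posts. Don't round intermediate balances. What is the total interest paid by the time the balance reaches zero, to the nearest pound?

Monthly rate r = 8.6%/12 = 0.716667% = 0.00716667.
Payoff takes n = ⌈−ln(1 − rB₀/P)/ln(1+r)⌉ = ⌈12.159⌉ = 13 payments; the last is £214.90.
Total paid = 12·£1,350.00 + £214.90 = £16,414.90.
Total interest = total paid − principal = £16,414.90 − £15,665.77 = £749.13.

£749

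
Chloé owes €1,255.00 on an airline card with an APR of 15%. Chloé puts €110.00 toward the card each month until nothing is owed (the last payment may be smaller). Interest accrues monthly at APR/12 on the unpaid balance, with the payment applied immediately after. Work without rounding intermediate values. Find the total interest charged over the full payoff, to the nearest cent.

€107.63

Monthly rate r = 15%/12 = 1.25% = 0.0125.
Payoff takes n = ⌈−ln(1 − rB₀/P)/ln(1+r)⌉ = ⌈12.386⌉ = 13 payments; the last is €42.63.
Total paid = 12·€110.00 + €42.63 = €1,362.63.
Total interest = total paid − principal = €1,362.63 − €1,255.00 = €107.63.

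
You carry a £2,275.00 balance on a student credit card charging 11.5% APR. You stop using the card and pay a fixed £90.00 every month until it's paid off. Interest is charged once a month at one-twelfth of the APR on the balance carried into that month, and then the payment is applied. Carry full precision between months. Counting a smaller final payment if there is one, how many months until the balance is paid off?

Monthly rate r = 11.5%/12 = 0.958333% = 0.00958333.
Recurrence: B ← B·(1+r) − £90.00.
Month 1: interest £21.80; balance after payment £2,206.80.
Month 2: interest £21.15; balance after payment £2,137.95.
Closed form: n = −ln(1 − rB₀/P)/ln(1+r) = −ln(0.75775)/ln(1.00958) ≈ 29.084, so the balance reaches zero during payment 30.

30 payments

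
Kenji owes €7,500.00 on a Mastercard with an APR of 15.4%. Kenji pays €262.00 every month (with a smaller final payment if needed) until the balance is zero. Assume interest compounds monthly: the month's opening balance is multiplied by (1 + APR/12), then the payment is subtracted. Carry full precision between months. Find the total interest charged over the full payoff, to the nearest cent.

€1,907.55

Monthly rate r = 15.4%/12 = 1.28333% = 0.0128333.
Payoff takes n = ⌈−ln(1 − rB₀/P)/ln(1+r)⌉ = ⌈35.906⌉ = 36 payments; the last is €237.55.
Total paid = 35·€262.00 + €237.55 = €9,407.55.
Total interest = total paid − principal = €9,407.55 − €7,500.00 = €1,907.55.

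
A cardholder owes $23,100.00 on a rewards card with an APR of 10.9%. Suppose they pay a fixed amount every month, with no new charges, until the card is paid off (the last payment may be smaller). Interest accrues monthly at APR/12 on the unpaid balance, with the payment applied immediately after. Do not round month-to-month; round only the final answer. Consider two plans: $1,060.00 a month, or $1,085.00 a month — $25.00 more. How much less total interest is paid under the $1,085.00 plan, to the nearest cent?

$70.83

Monthly rate r = 10.9%/12 = 0.908333% = 0.00908333.
At $1,060.00/mo: n = ⌈−ln(1 − rB₀/P)/ln(1+r)⌉ = 25 payments (last $419.19); total interest = total paid − $23,100.00 = $2,759.19.
At $1,085.00/mo: 24 payments (last $833.36); total interest $2,688.36.
Interest saved = $2,759.19 − $2,688.36 = $70.83.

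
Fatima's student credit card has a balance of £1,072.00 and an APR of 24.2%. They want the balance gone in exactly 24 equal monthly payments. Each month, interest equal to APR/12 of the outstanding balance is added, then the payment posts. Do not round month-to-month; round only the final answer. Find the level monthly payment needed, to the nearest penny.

Monthly rate r = 24.2%/12 = 2.01667% = 0.0201667.
Level-payment amortization: P = B₀·r / (1 − (1+r)^(−n)) = 1072.00·0.0201667 / (1 − 1.02017^(−24)).
Denominator 1 − (1+r)^(−24) = 0.380711663.
P = 21.6187 / 0.380711663 ≈ 56.78.

£56.78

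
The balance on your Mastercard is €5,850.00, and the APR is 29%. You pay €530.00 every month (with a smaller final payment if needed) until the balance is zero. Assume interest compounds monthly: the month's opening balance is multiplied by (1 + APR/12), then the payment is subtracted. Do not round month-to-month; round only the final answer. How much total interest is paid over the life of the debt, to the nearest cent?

Monthly rate r = 29%/12 = 2.41667% = 0.0241667.
Payoff takes n = ⌈−ln(1 − rB₀/P)/ln(1+r)⌉ = ⌈12.993⌉ = 13 payments; the last is €526.31.
Total paid = 12·€530.00 + €526.31 = €6,886.31.
Total interest = total paid − principal = €6,886.31 − €5,850.00 = €1,036.31.

€1,036.31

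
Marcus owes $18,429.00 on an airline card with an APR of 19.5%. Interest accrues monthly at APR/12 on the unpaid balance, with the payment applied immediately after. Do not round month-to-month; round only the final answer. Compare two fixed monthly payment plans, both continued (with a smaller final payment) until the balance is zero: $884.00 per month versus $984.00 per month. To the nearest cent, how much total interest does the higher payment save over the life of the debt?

Monthly rate r = 19.5%/12 = 1.625% = 0.01625.
At $884.00/mo: n = ⌈−ln(1 − rB₀/P)/ln(1+r)⌉ = 26 payments (last $586.56); total interest = total paid − $18,429.00 = $4,257.56.
At $984.00/mo: 23 payments (last $506.75); total interest $3,725.75.
Interest saved = $4,257.56 − $3,725.75 = $531.81.

$531.81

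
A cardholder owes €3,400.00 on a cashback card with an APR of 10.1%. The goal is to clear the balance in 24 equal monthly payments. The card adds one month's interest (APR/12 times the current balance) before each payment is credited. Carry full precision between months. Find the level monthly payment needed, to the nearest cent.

€157.05

Monthly rate r = 10.1%/12 = 0.841667% = 0.00841667.
Level-payment amortization: P = B₀·r / (1 − (1+r)^(−n)) = 3400.00·0.00841667 / (1 − 1.00842^(−24)).
Denominator 1 − (1+r)^(−24) = 0.182214054.
P = 28.6167 / 0.182214054 ≈ 157.05.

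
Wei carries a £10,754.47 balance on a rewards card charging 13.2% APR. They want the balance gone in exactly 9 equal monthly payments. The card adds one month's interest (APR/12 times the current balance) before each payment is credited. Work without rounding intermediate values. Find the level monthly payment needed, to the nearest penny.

£1,261.62

Monthly rate r = 13.2%/12 = 1.1% = 0.011.
Level-payment amortization: P = B₀·r / (1 − (1+r)^(−n)) = 10754.47·0.011 / (1 − 1.011^(−9)).
Denominator 1 − (1+r)^(−9) = 0.0937675698.
P = 118.299 / 0.0937675698 ≈ 1261.62.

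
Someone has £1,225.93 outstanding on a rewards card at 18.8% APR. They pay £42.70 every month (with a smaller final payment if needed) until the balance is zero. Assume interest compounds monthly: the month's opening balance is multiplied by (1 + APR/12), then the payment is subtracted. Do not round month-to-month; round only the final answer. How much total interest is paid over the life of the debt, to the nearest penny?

Monthly rate r = 18.8%/12 = 1.56667% = 0.0156667.
Payoff takes n = ⌈−ln(1 − rB₀/P)/ln(1+r)⌉ = ⌈38.434⌉ = 39 payments; the last is £18.61.
Total paid = 38·£42.70 + £18.61 = £1,641.21.
Total interest = total paid − principal = £1,641.21 − £1,225.93 = £415.28.

£415.28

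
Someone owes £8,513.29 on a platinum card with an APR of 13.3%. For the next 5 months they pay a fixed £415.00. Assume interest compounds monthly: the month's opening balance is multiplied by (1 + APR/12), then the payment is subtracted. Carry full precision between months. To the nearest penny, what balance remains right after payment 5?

Monthly rate r = 13.3%/12 = 1.10833% = 0.0110833.
Each month: B ← B·(1+r) − £415.00.
Month 1: interest £94.36; balance after payment £8,192.65.
Month 2: interest £90.80; balance after payment £7,868.45.
Month 3: interest £87.21; balance after payment £7,540.66.
Month 4: interest £83.58; balance after payment £7,209.23.
Month 5: interest £79.90; balance after payment £6,874.13.

£6,874.13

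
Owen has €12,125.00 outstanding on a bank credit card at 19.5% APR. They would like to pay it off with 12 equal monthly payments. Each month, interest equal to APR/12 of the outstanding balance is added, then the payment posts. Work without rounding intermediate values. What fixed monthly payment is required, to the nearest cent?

Monthly rate r = 19.5%/12 = 1.625% = 0.01625.
Level-payment amortization: P = B₀·r / (1 − (1+r)^(−n)) = 12125.00·0.01625 / (1 − 1.01625^(−12)).
Denominator 1 − (1+r)^(−12) = 0.175874605.
P = 197.031 / 0.175874605 ≈ 1120.29.

€1,120.29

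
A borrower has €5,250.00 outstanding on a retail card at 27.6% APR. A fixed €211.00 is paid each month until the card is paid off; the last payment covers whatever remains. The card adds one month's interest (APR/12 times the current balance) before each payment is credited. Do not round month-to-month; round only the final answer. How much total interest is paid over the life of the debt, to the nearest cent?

Monthly rate r = 27.6%/12 = 2.3% = 0.023.
Payoff takes n = ⌈−ln(1 − rB₀/P)/ln(1+r)⌉ = ⌈37.348⌉ = 38 payments; the last is €73.97.
Total paid = 37·€211.00 + €73.97 = €7,880.97.
Total interest = total paid − principal = €7,880.97 − €5,250.00 = €2,630.97.

€2,630.97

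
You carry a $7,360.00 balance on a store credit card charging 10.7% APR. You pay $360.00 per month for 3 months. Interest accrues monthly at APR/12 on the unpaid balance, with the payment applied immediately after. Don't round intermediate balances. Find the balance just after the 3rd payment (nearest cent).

Monthly rate r = 10.7%/12 = 0.891667% = 0.00891667.
Each month: B ← B·(1+r) − $360.00.
Month 1: interest $65.63; balance after payment $7,065.63.
Month 2: interest $63.00; balance after payment $6,768.63.
Month 3: interest $60.35; balance after payment $6,468.98.

$6,468.98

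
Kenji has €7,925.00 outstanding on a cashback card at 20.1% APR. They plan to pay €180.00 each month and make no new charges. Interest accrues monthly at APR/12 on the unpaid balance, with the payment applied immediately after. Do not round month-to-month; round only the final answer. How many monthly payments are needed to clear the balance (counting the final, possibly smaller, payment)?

81 months

Monthly rate r = 20.1%/12 = 1.675% = 0.01675.
Recurrence: B ← B·(1+r) − €180.00.
Month 1: interest €132.74; balance after payment €7,877.74.
Month 2: interest €131.95; balance after payment €7,829.70.
Closed form: n = −ln(1 − rB₀/P)/ln(1+r) = −ln(0.26253)/ln(1.01675) ≈ 80.510, so the balance reaches zero during payment 81.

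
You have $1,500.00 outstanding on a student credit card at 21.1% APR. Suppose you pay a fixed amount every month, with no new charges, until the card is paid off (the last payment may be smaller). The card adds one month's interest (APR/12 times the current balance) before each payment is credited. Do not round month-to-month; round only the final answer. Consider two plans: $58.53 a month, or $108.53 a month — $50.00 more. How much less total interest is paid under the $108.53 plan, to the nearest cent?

$277.82

Monthly rate r = 21.1%/12 = 1.75833% = 0.0175833.
At $58.53/mo: n = ⌈−ln(1 − rB₀/P)/ln(1+r)⌉ = 35 payments (last $21.38); total interest = total paid − $1,500.00 = $511.40.
At $108.53/mo: 16 payments (last $105.63); total interest $233.58.
Interest saved = $511.40 − $233.58 = $277.82.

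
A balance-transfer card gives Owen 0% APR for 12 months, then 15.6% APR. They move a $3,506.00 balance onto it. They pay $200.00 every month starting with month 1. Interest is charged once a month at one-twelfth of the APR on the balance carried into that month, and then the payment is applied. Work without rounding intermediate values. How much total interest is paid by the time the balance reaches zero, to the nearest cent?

$49.44

Promo months 1–12 at r₀ = 0%/12 = 0; months 13+ at r₁ = 15.6%/12 = 0.013.
After month 12 (no interest yet): B = $3,506.00 − 12·$200.00 = $1,106.00.
Then at r₁ with $200.00/mo: n₂ = −ln(1 − r₁·B/P)/ln(1+r₁) ≈ 5.78 → 6 more payments.
Total paid = 17·$200.00 + $155.44 = $3,555.44; interest = $3,555.44 − $3,506.00 = $49.44.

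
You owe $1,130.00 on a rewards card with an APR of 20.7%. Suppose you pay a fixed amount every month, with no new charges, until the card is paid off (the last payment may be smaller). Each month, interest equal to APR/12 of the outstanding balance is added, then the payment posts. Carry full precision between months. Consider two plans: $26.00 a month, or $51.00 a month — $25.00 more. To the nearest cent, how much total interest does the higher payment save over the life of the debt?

$669.54

Monthly rate r = 20.7%/12 = 1.725% = 0.01725.
At $26.00/mo: n = ⌈−ln(1 − rB₀/P)/ln(1+r)⌉ = 81 payments (last $25.71); total interest = total paid − $1,130.00 = $975.71.
At $51.00/mo: 29 payments (last $8.17); total interest $306.17.
Interest saved = $975.71 − $306.17 = $669.54.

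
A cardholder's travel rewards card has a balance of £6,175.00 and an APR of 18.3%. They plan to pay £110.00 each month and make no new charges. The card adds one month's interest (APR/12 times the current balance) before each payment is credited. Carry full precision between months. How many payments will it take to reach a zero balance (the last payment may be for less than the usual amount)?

Monthly rate r = 18.3%/12 = 1.525% = 0.01525.
Recurrence: B ← B·(1+r) − £110.00.
Month 1: interest £94.17; balance after payment £6,159.17.
Month 2: interest £93.93; balance after payment £6,143.10.
Closed form: n = −ln(1 − rB₀/P)/ln(1+r) = −ln(0.14392)/ln(1.01525) ≈ 128.081, so the balance reaches zero during payment 129.

129 months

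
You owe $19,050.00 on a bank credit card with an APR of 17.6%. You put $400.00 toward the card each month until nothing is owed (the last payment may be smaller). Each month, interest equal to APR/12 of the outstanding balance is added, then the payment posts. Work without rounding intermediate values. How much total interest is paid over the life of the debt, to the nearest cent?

Monthly rate r = 17.6%/12 = 1.46667% = 0.0146667.
Payoff takes n = ⌈−ln(1 − rB₀/P)/ln(1+r)⌉ = ⌈82.347⌉ = 83 payments; the last is $139.47.
Total paid = 82·$400.00 + $139.47 = $32,939.47.
Total interest = total paid − principal = $32,939.47 − $19,050.00 = $13,889.47.

$13,889.47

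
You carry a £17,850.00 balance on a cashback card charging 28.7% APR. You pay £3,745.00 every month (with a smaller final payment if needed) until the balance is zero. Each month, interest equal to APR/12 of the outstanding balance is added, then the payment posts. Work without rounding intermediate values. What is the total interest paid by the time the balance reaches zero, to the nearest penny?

Monthly rate r = 28.7%/12 = 2.39167% = 0.0239167.
Payoff takes n = ⌈−ln(1 − rB₀/P)/ln(1+r)⌉ = ⌈5.121⌉ = 6 payments; the last is £457.46.
Total paid = 5·£3,745.00 + £457.46 = £19,182.46.
Total interest = total paid − principal = £19,182.46 − £17,850.00 = £1,332.46.

£1,332.46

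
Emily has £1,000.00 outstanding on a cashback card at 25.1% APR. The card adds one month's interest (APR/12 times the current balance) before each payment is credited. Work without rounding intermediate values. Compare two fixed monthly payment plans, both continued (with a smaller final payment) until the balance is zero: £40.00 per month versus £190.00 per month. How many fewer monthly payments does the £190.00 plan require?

30 fewer payments

Monthly rate r = 25.1%/12 = 2.09167% = 0.0209167.
At £40.00/mo: n = ⌈−ln(1 − rB₀/P)/ln(1+r)⌉ = 36 payments (last £30.09); total interest = total paid − £1,000.00 = £430.09.
At £190.00/mo: 6 payments (last £120.95); total interest £70.95.
Payments saved = 36 − 6 = 30.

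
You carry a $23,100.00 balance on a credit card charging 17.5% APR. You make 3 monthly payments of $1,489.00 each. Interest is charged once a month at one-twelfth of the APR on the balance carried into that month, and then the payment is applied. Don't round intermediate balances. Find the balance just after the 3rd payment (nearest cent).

Monthly rate r = 17.5%/12 = 1.45833% = 0.0145833.
Each month: B ← B·(1+r) − $1,489.00.
Month 1: interest $336.88; balance after payment $21,947.88.
Month 2: interest $320.07; balance after payment $20,778.95.
Month 3: interest $303.03; balance after payment $19,592.97.

$19,592.97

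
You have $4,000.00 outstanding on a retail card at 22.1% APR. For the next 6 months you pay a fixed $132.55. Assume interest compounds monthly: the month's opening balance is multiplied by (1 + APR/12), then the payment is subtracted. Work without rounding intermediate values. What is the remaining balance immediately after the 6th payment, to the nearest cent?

Monthly rate r = 22.1%/12 = 1.84167% = 0.0184167.
Each month: B ← B·(1+r) − $132.55.
Month 1: interest $73.67; balance after payment $3,941.12.
Month 2: interest $72.58; balance after payment $3,881.15.
Month 3: interest $71.48; balance after payment $3,820.08.
Month 4: interest $70.35; balance after payment $3,757.88.
Month 5: interest $69.21; balance after payment $3,694.54.
Month 6: interest $68.04; balance after payment $3,630.03.

$3,630.03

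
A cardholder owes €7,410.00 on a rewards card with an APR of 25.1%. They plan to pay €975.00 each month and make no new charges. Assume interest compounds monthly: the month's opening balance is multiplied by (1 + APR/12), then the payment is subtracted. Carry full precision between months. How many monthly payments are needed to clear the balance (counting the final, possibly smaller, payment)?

9 months

Monthly rate r = 25.1%/12 = 2.09167% = 0.0209167.
Recurrence: B ← B·(1+r) − €975.00.
Month 1: interest €154.99; balance after payment €6,589.99.
Month 2: interest €137.84; balance after payment €5,752.83.
Closed form: n = −ln(1 − rB₀/P)/ln(1+r) = −ln(0.84103)/ln(1.02092) ≈ 8.363, so the balance reaches zero during payment 9.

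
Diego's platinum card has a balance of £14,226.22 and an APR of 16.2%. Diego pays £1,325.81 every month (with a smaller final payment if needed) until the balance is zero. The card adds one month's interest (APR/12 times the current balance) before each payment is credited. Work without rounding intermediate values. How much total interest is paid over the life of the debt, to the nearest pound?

£1,248

Monthly rate r = 16.2%/12 = 1.35% = 0.0135.
Payoff takes n = ⌈−ln(1 − rB₀/P)/ln(1+r)⌉ = ⌈11.670⌉ = 12 payments; the last is £889.91.
Total paid = 11·£1,325.81 + £889.91 = £15,473.82.
Total interest = total paid − principal = £15,473.82 − £14,226.22 = £1,247.60.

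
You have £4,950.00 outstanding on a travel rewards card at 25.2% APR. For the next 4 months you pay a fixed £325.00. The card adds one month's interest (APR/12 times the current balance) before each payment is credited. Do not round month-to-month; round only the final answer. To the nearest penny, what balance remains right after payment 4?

£4,037.56

Monthly rate r = 25.2%/12 = 2.1% = 0.021.
Each month: B ← B·(1+r) − £325.00.
Month 1: interest £103.95; balance after payment £4,728.95.
Month 2: interest £99.31; balance after payment £4,503.26.
Month 3: interest £94.57; balance after payment £4,272.83.
Month 4: interest £89.73; balance after payment £4,037.56.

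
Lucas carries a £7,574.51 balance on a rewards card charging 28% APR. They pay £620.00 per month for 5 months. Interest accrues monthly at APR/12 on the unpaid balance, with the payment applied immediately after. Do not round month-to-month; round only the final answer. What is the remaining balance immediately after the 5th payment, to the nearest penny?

Monthly rate r = 28%/12 = 2.33333% = 0.0233333.
Each month: B ← B·(1+r) − £620.00.
Month 1: interest £176.74; balance after payment £7,131.25.
Month 2: interest £166.40; balance after payment £6,677.64.
Month 3: interest £155.81; balance after payment £6,213.46.
Month 4: interest £144.98; balance after payment £5,738.44.
Month 5: interest £133.90; balance after payment £5,252.33.

£5,252.33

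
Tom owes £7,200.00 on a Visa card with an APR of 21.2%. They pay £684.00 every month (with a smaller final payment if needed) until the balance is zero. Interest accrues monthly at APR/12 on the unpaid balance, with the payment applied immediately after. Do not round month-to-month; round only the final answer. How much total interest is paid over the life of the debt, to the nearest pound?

Monthly rate r = 21.2%/12 = 1.76667% = 0.0176667.
Payoff takes n = ⌈−ln(1 − rB₀/P)/ln(1+r)⌉ = ⌈11.749⌉ = 12 payments; the last is £513.38.
Total paid = 11·£684.00 + £513.38 = £8,037.38.
Total interest = total paid − principal = £8,037.38 − £7,200.00 = £837.38.

£837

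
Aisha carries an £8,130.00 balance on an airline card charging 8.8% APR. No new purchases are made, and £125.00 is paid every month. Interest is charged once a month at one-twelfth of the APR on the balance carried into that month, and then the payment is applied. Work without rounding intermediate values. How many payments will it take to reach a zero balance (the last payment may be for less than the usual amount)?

89 months

Monthly rate r = 8.8%/12 = 0.733333% = 0.00733333.
Recurrence: B ← B·(1+r) − £125.00.
Month 1: interest £59.62; balance after payment £8,064.62.
Month 2: interest £59.14; balance after payment £7,998.76.
Closed form: n = −ln(1 − rB₀/P)/ln(1+r) = −ln(0.52304)/ln(1.00733) ≈ 88.701, so the balance reaches zero during payment 89.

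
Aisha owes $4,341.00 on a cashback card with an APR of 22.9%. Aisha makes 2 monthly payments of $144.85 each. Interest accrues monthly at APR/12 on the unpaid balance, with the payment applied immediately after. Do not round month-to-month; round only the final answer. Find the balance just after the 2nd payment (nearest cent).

$4,215.80

Monthly rate r = 22.9%/12 = 1.90833% = 0.0190833.
Each month: B ← B·(1+r) − $144.85.
Month 1: interest $82.84; balance after payment $4,278.99.
Month 2: interest $81.66; balance after payment $4,215.80.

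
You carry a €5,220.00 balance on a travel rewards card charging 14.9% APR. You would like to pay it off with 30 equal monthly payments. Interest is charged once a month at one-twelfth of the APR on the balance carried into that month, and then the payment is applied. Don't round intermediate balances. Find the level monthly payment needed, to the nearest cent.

Monthly rate r = 14.9%/12 = 1.24167% = 0.0124167.
Level-payment amortization: P = B₀·r / (1 − (1+r)^(−n)) = 5220.00·0.0124167 / (1 − 1.01242^(−30)).
Denominator 1 − (1+r)^(−30) = 0.309408196.
P = 64.815 / 0.309408196 ≈ 209.48.

€209.48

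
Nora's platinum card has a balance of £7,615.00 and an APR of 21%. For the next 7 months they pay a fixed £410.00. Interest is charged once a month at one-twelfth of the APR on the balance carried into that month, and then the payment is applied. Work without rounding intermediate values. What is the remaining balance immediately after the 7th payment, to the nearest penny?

£5,573.12

Monthly rate r = 21%/12 = 1.75% = 0.0175.
Each month: B ← B·(1+r) − £410.00.
Month 1: interest £133.26; balance after payment £7,338.26.
Month 2: interest £128.42; balance after payment £7,056.68.
Month 3: interest £123.49; balance after payment £6,770.17.
Month 4: interest £118.48; balance after payment £6,478.65.
Month 5: interest £113.38; balance after payment £6,182.03.
Month 6: interest £108.19; balance after payment £5,880.21.
Month 7: interest £102.90; balance after payment £5,573.12.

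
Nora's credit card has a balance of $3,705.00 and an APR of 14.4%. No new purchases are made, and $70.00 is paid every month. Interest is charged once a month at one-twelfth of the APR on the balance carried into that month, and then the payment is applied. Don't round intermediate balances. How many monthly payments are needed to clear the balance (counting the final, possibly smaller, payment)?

85 payments

Monthly rate r = 14.4%/12 = 1.2% = 0.012.
Recurrence: B ← B·(1+r) − $70.00.
Month 1: interest $44.46; balance after payment $3,679.46.
Month 2: interest $44.15; balance after payment $3,653.61.
Closed form: n = −ln(1 − rB₀/P)/ln(1+r) = −ln(0.36486)/ln(1.012) ≈ 84.524, so the balance reaches zero during payment 85.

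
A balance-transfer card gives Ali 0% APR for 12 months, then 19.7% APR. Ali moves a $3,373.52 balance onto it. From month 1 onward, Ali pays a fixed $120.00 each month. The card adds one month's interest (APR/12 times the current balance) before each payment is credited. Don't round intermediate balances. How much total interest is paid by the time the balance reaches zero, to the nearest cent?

$330.69

Promo months 1–12 at r₀ = 0%/12 = 0; months 13+ at r₁ = 19.7%/12 = 0.0164167.
After month 12 (no interest yet): B = $3,373.52 − 12·$120.00 = $1,933.52.
Then at r₁ with $120.00/mo: n₂ = −ln(1 − r₁·B/P)/ln(1+r₁) ≈ 18.87 → 19 more payments.
Total paid = 30·$120.00 + $104.21 = $3,704.21; interest = $3,704.21 − $3,373.52 = $330.69.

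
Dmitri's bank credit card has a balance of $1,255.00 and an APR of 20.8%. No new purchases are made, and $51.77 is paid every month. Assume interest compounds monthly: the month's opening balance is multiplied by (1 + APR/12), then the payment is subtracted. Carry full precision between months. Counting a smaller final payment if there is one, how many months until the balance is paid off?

32 months

Monthly rate r = 20.8%/12 = 1.73333% = 0.0173333.
Recurrence: B ← B·(1+r) − $51.77.
Month 1: interest $21.75; balance after payment $1,224.98.
Month 2: interest $21.23; balance after payment $1,194.45.
Closed form: n = −ln(1 − rB₀/P)/ln(1+r) = −ln(0.57981)/ln(1.01733) ≈ 31.717, so the balance reaches zero during payment 32.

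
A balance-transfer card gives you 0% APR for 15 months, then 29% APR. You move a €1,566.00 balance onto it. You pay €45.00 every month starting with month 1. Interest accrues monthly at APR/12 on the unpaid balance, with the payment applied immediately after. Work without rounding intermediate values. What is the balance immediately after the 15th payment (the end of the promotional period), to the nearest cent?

€891.00

Promo months 1–15 at r₀ = 0%/12 = 0; months 16+ at r₁ = 29%/12 = 0.0241667.
After month 15 (no interest yet): B = €1,566.00 − 15·€45.00 = €891.00.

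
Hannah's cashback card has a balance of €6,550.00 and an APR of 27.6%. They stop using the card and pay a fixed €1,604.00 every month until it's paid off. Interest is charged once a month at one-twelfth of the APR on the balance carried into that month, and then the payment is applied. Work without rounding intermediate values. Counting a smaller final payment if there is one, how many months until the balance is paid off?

5 months

Monthly rate r = 27.6%/12 = 2.3% = 0.023.
Recurrence: B ← B·(1+r) − €1,604.00.
Month 1: interest €150.65; balance after payment €5,096.65.
Month 2: interest €117.22; balance after payment €3,609.87.
Month 3: interest €83.03; balance after payment €2,088.90.
Month 4: interest €48.04; balance after payment €532.94.
Month 5: interest €12.26; balance after payment €0.00.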